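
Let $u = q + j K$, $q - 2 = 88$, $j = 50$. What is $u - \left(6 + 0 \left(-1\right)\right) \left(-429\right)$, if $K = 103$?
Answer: $7814$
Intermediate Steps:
$q = 90$ ($q = 2 + 88 = 90$)
$u = 5240$ ($u = 90 + 50 \cdot 103 = 90 + 5150 = 5240$)
$u - \left(6 + 0 \left(-1\right)\right) \left(-429\right) = 5240 - \left(6 + 0 \left(-1\right)\right) \left(-429\right) = 5240 - \left(6 + 0\right) \left(-429\right) = 5240 - 6 \left(-429\right) = 5240 - -2574 = 5240 + 2574 = 7814$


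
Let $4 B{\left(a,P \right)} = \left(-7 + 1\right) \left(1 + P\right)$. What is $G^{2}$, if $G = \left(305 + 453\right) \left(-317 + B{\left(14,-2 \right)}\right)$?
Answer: $57192244201$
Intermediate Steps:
$B{\left(a,P \right)} = - \frac{3}{2} - \frac{3 P}{2}$ ($B{\left(a,P \right)} = \frac{\left(-7 + 1\right) \left(1 + P\right)}{4} = \frac{\left(-6\right) \left(1 + P\right)}{4} = \frac{-6 - 6 P}{4} = - \frac{3}{2} - \frac{3 P}{2}$)
$G = -239149$ ($G = \left(305 + 453\right) \left(-317 - - \frac{3}{2}\right) = 758 \left(-317 + \left(- \frac{3}{2} + 3\right)\right) = 758 \left(-317 + \frac{3}{2}\right) = 758 \left(- \frac{631}{2}\right) = -239149$)
$G^{2} = \left(-239149\right)^{2} = 57192244201$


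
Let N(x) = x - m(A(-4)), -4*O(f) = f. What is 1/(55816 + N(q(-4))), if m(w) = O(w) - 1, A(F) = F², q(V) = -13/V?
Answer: 4/223297 ≈ 1.7913e-5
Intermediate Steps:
O(f) = -f/4
m(w) = -1 - w/4 (m(w) = -w/4 - 1 = -1 - w/4)
N(x) = 5 + x (N(x) = x - (-1 - ¼*(-4)²) = x - (-1 - ¼*16) = x - (-1 - 4) = x - 1*(-5) = x + 5 = 5 + x)
1/(55816 + N(q(-4))) = 1/(55816 + (5 - 13/(-4))) = 1/(55816 + (5 - 13*(-¼))) = 1/(55816 + (5 + 13/4)) = 1/(55816 + 33/4) = 1/(223297/4) = 4/223297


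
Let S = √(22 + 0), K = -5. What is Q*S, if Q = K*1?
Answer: -5*√22 ≈ -23.452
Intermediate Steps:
S = √22 ≈ 4.6904
Q = -5 (Q = -5*1 = -5)
Q*S = -5*√22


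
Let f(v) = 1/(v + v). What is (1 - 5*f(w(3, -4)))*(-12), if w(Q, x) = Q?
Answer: -2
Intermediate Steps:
f(v) = 1/(2*v)
(1 - 5*f(w(3, -4)))*(-12) = (1 - 5/(2*3))*(-12) = (1 - 5*1/6)*(-12) = (1 - 5/6)*(-12) = (1/6)*(-12) = -2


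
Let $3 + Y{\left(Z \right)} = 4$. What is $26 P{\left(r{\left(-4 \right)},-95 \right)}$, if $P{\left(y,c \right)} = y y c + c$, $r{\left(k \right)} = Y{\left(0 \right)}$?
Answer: $-4940$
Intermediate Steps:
$Y{\left(Z \right)} = 1$ ($Y{\left(Z \right)} = -3 + 4 = 1$)
$r{\left(k \right)} = 1$
$P{\left(y,c \right)} = c + c y^{2}$ ($P{\left(y,c \right)} = y^{2} c + c = c y^{2} + c = c + c y^{2}$)
$26 P{\left(r{\left(-4 \right)},-95 \right)} = 26 \left(- 95 \left(1 + 1^{2}\right)\right) = 26 \left(- 95 \left(1 + 1\right)\right) = 26 \left(\left(-95\right) 2\right) = 26 \left(-190\right) = -4940$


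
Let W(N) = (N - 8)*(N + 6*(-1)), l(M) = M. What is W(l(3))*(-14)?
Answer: -210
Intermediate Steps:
W(N) = (-8 + N)*(-6 + N) (W(N) = (-8 + N)*(N - 6) = (-8 + N)*(-6 + N))
W(l(3))*(-14) = (48 + 3² - 14*3)*(-14) = (48 + 9 - 42)*(-14) = 15*(-14) = -210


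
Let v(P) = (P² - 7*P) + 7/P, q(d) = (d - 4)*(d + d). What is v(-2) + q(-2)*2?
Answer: 125/2 ≈ 62.500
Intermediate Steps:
q(d) = 2*d*(-4 + d) (q(d) = (-4 + d)*(2*d) = 2*d*(-4 + d))
v(P) = P² - 7*P + 7/P
v(-2) + q(-2)*2 = (7 + (-2)²*(-7 - 2))/(-2) + (2*(-2)*(-4 - 2))*2 = -(7 + 4*(-9))/2 + (2*(-2)*(-6))*2 = -(7 - 36)/2 + 24*2 = -½*(-29) + 48 = 29/2 + 48 = 125/2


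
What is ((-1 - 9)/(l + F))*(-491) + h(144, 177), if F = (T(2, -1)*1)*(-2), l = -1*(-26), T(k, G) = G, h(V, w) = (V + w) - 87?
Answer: 5731/14 ≈ 409.36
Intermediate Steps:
h(V, w) = -87 + V + w
l = 26
F = 2 (F = -1*1*(-2) = -1*(-2) = 2)
((-1 - 9)/(l + F))*(-491) + h(144, 177) = ((-1 - 9)/(26 + 2))*(-491) + (-87 + 144 + 177) = -10/28*(-491) + 234 = -10*1/28*(-491) + 234 = -5/14*(-491) + 234 = 2455/14 + 234 = 5731/14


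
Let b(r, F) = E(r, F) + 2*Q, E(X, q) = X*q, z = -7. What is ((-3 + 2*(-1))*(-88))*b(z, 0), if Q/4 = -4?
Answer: -14080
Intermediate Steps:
Q = -16 (Q = 4*(-4) = -16)
b(r, F) = -32 + F*r (b(r, F) = r*F + 2*(-16) = F*r - 32 = -32 + F*r)
((-3 + 2*(-1))*(-88))*b(z, 0) = ((-3 + 2*(-1))*(-88))*(-32 + 0*(-7)) = ((-3 - 2)*(-88))*(-32 + 0) = -5*(-88)*(-32) = 440*(-32) = -14080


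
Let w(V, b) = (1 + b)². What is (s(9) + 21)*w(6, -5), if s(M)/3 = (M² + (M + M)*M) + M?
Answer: 12432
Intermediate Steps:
s(M) = 3*M + 9*M² (s(M) = 3*((M² + (M + M)*M) + M) = 3*((M² + (2*M)*M) + M) = 3*((M² + 2*M²) + M) = 3*(3*M² + M) = 3*(M + 3*M²) = 3*M + 9*M²)
(s(9) + 21)*w(6, -5) = (3*9*(1 + 3*9) + 21)*(1 - 5)² = (3*9*(1 + 27) + 21)*(-4)² = (3*9*28 + 21)*16 = (756 + 21)*16 = 777*16 = 12432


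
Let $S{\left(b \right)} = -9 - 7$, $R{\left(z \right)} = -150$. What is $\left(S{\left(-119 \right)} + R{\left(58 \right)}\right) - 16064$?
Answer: $-16230$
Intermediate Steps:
$S{\left(b \right)} = -16$ ($S{\left(b \right)} = -9 - 7 = -16$)
$\left(S{\left(-119 \right)} + R{\left(58 \right)}\right) - 16064 = \left(-16 - 150\right) - 16064 = -166 - 16064 = -16230$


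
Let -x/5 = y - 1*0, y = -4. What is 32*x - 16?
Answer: 624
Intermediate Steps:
x = 20 (x = -5*(-4 - 1*0) = -5*(-4 + 0) = -5*(-4) = 20)
32*x - 16 = 32*20 - 16 = 640 - 16 = 624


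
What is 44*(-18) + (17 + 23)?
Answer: -752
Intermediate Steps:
44*(-18) + (17 + 23) = -792 + 40 = -752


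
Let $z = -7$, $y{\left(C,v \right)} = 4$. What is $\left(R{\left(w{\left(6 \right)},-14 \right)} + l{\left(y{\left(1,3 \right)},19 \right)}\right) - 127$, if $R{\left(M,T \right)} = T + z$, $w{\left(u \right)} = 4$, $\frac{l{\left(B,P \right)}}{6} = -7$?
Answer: $-190$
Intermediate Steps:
$l{\left(B,P \right)} = -42$ ($l{\left(B,P \right)} = 6 \left(-7\right) = -42$)
$R{\left(M,T \right)} = -7 + T$ ($R{\left(M,T \right)} = T - 7 = -7 + T$)
$\left(R{\left(w{\left(6 \right)},-14 \right)} + l{\left(y{\left(1,3 \right)},19 \right)}\right) - 127 = \left(\left(-7 - 14\right) - 42\right) - 127 = \left(-21 - 42\right) - 127 = -63 - 127 = -190$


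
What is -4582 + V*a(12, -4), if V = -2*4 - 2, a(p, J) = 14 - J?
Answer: -4762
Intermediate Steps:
V = -10 (V = -8 - 2 = -10)
-4582 + V*a(12, -4) = -4582 - 10*(14 - 1*(-4)) = -4582 - 10*(14 + 4) = -4582 - 10*18 = -4582 - 180 = -4762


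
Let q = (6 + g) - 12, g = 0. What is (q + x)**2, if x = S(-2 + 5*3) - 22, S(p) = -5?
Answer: 1089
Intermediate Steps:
x = -27 (x = -5 - 22 = -27)
q = -6 (q = (6 + 0) - 12 = 6 - 12 = -6)
(q + x)**2 = (-6 - 27)**2 = (-33)**2 = 1089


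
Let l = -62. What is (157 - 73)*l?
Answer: -5208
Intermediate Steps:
(157 - 73)*l = (157 - 73)*(-62) = 84*(-62) = -5208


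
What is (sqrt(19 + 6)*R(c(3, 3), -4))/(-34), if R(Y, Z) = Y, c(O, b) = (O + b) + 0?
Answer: -15/17 ≈ -0.88235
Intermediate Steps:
c(O, b) = O + b
(sqrt(19 + 6)*R(c(3, 3), -4))/(-34) = (sqrt(19 + 6)*(3 + 3))/(-34) = (sqrt(25)*6)*(-1/34) = (5*6)*(-1/34) = 30*(-1/34) = -15/17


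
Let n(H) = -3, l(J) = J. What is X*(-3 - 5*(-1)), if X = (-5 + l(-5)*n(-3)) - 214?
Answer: -408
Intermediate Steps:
X = -204 (X = (-5 - 5*(-3)) - 214 = (-5 + 15) - 214 = 10 - 214 = -204)
X*(-3 - 5*(-1)) = -204*(-3 - 5*(-1)) = -204*(-3 + 5) = -204*2 = -408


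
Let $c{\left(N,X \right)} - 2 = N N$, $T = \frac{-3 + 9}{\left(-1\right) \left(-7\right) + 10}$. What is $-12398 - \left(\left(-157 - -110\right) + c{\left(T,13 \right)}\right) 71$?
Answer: $- \frac{2662223}{289} \approx -9211.8$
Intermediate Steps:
$T = \frac{6}{17}$ ($T = \frac{6}{7 + 10} = \frac{6}{17} \approx 0.35294$)
$c{\left(N,X \right)} = 2 + N^{2}$ ($c{\left(N,X \right)} = 2 + N N = 2 + N^{2}$)
$-12398 - \left(\left(-157 - -110\right) + c{\left(T,13 \right)}\right) 71 = -12398 - \left(\left(-157 - -110\right) + \left(2 + \left(\frac{6}{17}\right)^{2}\right)\right) 71 = -12398 - \left(\left(-157 + 110\right) + \left(2 + \frac{36}{289}\right)\right) 71 = -12398 - \left(-47 + \frac{614}{289}\right) 71 = -12398 - \left(- \frac{12969}{289}\right) 71 = -12398 - - \frac{920799}{289} = -12398 + \frac{920799}{289} = - \frac{2662223}{289}$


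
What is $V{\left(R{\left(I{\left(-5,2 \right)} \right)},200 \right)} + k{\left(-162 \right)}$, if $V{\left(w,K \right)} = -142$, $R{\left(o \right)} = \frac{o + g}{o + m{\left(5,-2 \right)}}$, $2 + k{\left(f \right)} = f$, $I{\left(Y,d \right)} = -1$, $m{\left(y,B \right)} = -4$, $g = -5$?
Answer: $-306$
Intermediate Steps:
$k{\left(f \right)} = -2 + f$
$R{\left(o \right)} = \frac{-5 + o}{-4 + o}$ ($R{\left(o \right)} = \frac{o - 5}{o - 4} = \frac{-5 + o}{-4 + o}$)
$V{\left(R{\left(I{\left(-5,2 \right)} \right)},200 \right)} + k{\left(-162 \right)} = -142 - 164 = -306$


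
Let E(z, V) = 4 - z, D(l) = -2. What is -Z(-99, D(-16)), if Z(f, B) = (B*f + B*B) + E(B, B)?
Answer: -208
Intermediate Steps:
Z(f, B) = 4 + B**2 - B + B*f (Z(f, B) = (B*f + B*B) + (4 - B) = (B*f + B**2) + (4 - B) = (B**2 + B*f) + (4 - B) = 4 + B**2 - B + B*f)
-Z(-99, D(-16)) = -(4 + (-2)**2 - 1*(-2) - 2*(-99)) = -(4 + 4 + 2 + 198) = -1*208 = -208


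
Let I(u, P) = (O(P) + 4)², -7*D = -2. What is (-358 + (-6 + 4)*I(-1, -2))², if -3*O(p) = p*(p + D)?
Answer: 336428964/2401 ≈ 1.4012e+5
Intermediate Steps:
D = 2/7 (D = -⅐*(-2) = 2/7 ≈ 0.28571)
O(p) = -p*(2/7 + p)/3 (O(p) = -p*(p + 2/7)/3 = -p*(2/7 + p)/3)
I(u, P) = (4 - P*(2 + 7*P)/21)² (I(u, P) = (-P*(2 + 7*P)/21 + 4)² = (4 - P*(2 + 7*P)/21)²)
(-358 + (-6 + 4)*I(-1, -2))² = (-358 + (-6 + 4)*((-84 - 2*(2 + 7*(-2)))²/441))² = (-358 - 2*(-84 - 2*(2 - 14))²/441)² = (-358 - 2*(-84 - 2*(-12))²/441)² = (-358 - 2*(-84 + 24)²/441)² = (-358 - 2*(-60)²/441)² = (-358 - 2*3600/441)² = (-358 - 2*400/49)² = (-358 - 800/49)² = (-18342/49)² = 336428964/2401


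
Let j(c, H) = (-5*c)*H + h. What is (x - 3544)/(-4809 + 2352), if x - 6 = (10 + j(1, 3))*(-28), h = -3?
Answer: 3314/2457 ≈ 1.3488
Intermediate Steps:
j(c, H) = -3 - 5*H*c (j(c, H) = (-5*c)*H - 3 = -5*H*c - 3 = -3 - 5*H*c)
x = 230 (x = 6 + (10 + (-3 - 5*3*1))*(-28) = 6 + (10 + (-3 - 15))*(-28) = 6 + (10 - 18)*(-28) = 6 - 8*(-28) = 6 + 224 = 230)
(x - 3544)/(-4809 + 2352) = (230 - 3544)/(-4809 + 2352) = -3314/(-2457) = -3314*(-1/2457) = 3314/2457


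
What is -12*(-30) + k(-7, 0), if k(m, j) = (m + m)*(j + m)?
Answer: 458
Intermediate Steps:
k(m, j) = 2*m*(j + m) (k(m, j) = (2*m)*(j + m) = 2*m*(j + m))
-12*(-30) + k(-7, 0) = -12*(-30) + 2*(-7)*(0 - 7) = 360 + 2*(-7)*(-7) = 360 + 98 = 458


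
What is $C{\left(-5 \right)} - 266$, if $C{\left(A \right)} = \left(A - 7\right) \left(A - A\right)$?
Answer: $-266$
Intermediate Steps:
$C{\left(A \right)} = 0$ ($C{\left(A \right)} = \left(-7 + A\right) 0 = 0$)
$C{\left(-5 \right)} - 266 = 0 - 266 = -266$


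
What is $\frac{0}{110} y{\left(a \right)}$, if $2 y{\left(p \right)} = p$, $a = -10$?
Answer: $0$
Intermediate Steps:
$y{\left(p \right)} = \frac{p}{2}$
$\frac{0}{110} y{\left(a \right)} = \frac{0}{110} \cdot \frac{1}{2} \left(-10\right) = 0 \cdot \frac{1}{110} \left(-5\right) = 0 \left(-5\right) = 0$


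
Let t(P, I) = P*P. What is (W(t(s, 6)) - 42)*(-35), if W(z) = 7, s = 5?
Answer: 1225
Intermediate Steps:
t(P, I) = P²
(W(t(s, 6)) - 42)*(-35) = (7 - 42)*(-35) = -35*(-35) = 1225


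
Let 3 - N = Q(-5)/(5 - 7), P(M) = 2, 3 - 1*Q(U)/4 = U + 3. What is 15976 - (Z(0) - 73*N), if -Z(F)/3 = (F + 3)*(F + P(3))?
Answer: 16943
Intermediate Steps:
Q(U) = -4*U (Q(U) = 12 - 4*(U + 3) = 12 - 4*(3 + U) = 12 + (-12 - 4*U) = -4*U)
N = 13 (N = 3 - (-4*(-5))/(5 - 7) = 3 - 20/(-2) = 3 - 20*(-1)/2 = 3 - 1*(-10) = 3 + 10 = 13)
Z(F) = -3*(2 + F)*(3 + F) (Z(F) = -3*(F + 3)*(F + 2) = -3*(3 + F)*(2 + F) = -3*(2 + F)*(3 + F))
15976 - (Z(0) - 73*N) = 15976 - ((-18 - 15*0 - 3*0²) - 73*13) = 15976 - ((-18 + 0 - 3*0) - 949) = 15976 - ((-18 + 0 + 0) - 949) = 15976 - (-18 - 949) = 15976 - 1*(-967) = 15976 + 967 = 16943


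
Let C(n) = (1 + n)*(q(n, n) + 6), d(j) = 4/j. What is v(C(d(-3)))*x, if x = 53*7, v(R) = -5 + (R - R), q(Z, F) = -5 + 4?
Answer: -1855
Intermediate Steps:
q(Z, F) = -1
C(n) = 5 + 5*n (C(n) = (1 + n)*(-1 + 6) = (1 + n)*5 = 5 + 5*n)
v(R) = -5 (v(R) = -5 + 0 = -5)
x = 371
v(C(d(-3)))*x = -5*371 = -1855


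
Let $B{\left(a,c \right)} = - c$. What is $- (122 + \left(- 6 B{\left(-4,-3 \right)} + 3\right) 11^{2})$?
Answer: $1693$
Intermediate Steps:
$- (122 + \left(- 6 B{\left(-4,-3 \right)} + 3\right) 11^{2}) = - (122 + \left(- 6 \left(\left(-1\right) \left(-3\right)\right) + 3\right) 11^{2}) = - (122 + \left(\left(-6\right) 3 + 3\right) 121) = - (122 + \left(-18 + 3\right) 121) = - (122 - 1815) = \left(-1\right) \left(-1693\right) = 1693$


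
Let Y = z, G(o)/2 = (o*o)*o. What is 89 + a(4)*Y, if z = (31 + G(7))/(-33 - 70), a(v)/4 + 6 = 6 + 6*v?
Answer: -59665/103 ≈ -579.27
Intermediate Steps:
G(o) = 2*o³ (G(o) = 2*((o*o)*o) = 2*(o²*o) = 2*o³)
a(v) = 24*v (a(v) = -24 + 4*(6 + 6*v) = -24 + (24 + 24*v) = 24*v)
z = -717/103 (z = (31 + 2*7³)/(-33 - 70) = (31 + 2*343)/(-103) = (31 + 686)*(-1/103) = 717*(-1/103) = -717/103 ≈ -6.9612)
Y = -717/103 ≈ -6.9612
89 + a(4)*Y = 89 + (24*4)*(-717/103) = 89 + 96*(-717/103) = 89 - 68832/103 = -59665/103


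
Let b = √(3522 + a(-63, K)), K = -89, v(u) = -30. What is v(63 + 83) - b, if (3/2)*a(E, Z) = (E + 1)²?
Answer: -30 - √54762/3 ≈ -108.00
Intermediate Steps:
a(E, Z) = 2*(1 + E)²/3 (a(E, Z) = 2*(E + 1)²/3 = 2*(1 + E)²/3)
b = √54762/3 (b = √(3522 + 2*(1 - 63)²/3) = √(3522 + (⅔)*(-62)²) = √(3522 + (⅔)*3844) = √(3522 + 7688/3) = √(18254/3) = √54762/3 ≈ 78.004)
v(63 + 83) - b = -30 - √54762/3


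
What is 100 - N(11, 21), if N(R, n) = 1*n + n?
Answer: 58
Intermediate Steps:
N(R, n) = 2*n (N(R, n) = n + n = 2*n)
100 - N(11, 21) = 100 - 2*21 = 100 - 1*42 = 100 - 42 = 58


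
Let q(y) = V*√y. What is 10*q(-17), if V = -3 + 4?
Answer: 10*I*√17 ≈ 41.231*I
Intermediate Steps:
V = 1
q(y) = √y (q(y) = 1*√y = √y)
10*q(-17) = 10*√(-17) = 10*(I*√17) = 10*I*√17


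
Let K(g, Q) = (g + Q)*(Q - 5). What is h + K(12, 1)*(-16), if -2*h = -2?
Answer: 833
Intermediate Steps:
K(g, Q) = (-5 + Q)*(Q + g) (K(g, Q) = (Q + g)*(-5 + Q) = (-5 + Q)*(Q + g))
h = 1 (h = -1/2*(-2) = 1)
h + K(12, 1)*(-16) = 1 + (1**2 - 5*1 - 5*12 + 1*12)*(-16) = 1 + (1 - 5 - 60 + 12)*(-16) = 1 - 52*(-16) = 1 + 832 = 833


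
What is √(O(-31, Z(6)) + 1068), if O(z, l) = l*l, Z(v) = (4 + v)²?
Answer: 2*√2767 ≈ 105.20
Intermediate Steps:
O(z, l) = l²
√(O(-31, Z(6)) + 1068) = √(((4 + 6)²)² + 1068) = √((10²)² + 1068) = √(100² + 1068) = √(10000 + 1068) = √11068 = 2*√2767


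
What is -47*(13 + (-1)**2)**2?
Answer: -9212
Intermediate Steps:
-47*(13 + (-1)**2)**2 = -47*(13 + 1)**2 = -47*14**2 = -47*196 = -9212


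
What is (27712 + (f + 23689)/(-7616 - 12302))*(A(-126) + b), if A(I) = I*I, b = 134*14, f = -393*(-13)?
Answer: 4899008948568/9959 ≈ 4.9192e+8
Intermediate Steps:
f = 5109
b = 1876
A(I) = I²
(27712 + (f + 23689)/(-7616 - 12302))*(A(-126) + b) = (27712 + (5109 + 23689)/(-7616 - 12302))*((-126)² + 1876) = (27712 + 28798/(-19918))*(15876 + 1876) = (27712 + 28798*(-1/19918))*17752 = (27712 - 14399/9959)*17752 = (275969409/9959)*17752 = 4899008948568/9959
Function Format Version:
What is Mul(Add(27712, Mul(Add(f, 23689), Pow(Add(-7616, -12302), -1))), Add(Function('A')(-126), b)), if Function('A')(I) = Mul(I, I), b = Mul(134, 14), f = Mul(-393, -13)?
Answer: Rational(4899008948568, 9959) ≈ 4.9192e+8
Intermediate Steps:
f = 5109
b = 1876
Function('A')(I) = Pow(I, 2)
Mul(Add(27712, Mul(Add(f, 23689), Pow(Add(-7616, -12302), -1))), Add(Function('A')(-126), b)) = Mul(Add(27712, Mul(Add(5109, 23689), Pow(Add(-7616, -12302), -1))), Add(Pow(-126, 2), 1876)) = Mul(Add(27712, Mul(28798, Pow(-19918, -1))), Add(15876, 1876)) = Mul(Add(27712, Mul(28798, Rational(-1, 19918))), 17752) = Mul(Add(27712, Rational(-14399, 9959)), 17752) = Mul(Rational(275969409, 9959), 17752) = Rational(4899008948568, 9959)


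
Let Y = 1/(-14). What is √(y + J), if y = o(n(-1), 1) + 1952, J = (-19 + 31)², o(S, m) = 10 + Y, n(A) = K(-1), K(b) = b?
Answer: √412762/14 ≈ 45.890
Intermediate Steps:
Y = -1/14 ≈ -0.071429
n(A) = -1
o(S, m) = 139/14 (o(S, m) = 10 - 1/14 = 139/14)
J = 144 (J = 12² = 144)
y = 27467/14 (y = 139/14 + 1952 = 27467/14 ≈ 1961.9)
√(y + J) = √(27467/14 + 144) = √(29483/14) = √412762/14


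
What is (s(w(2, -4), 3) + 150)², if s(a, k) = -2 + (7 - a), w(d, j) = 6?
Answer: 22201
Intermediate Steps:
s(a, k) = 5 - a
(s(w(2, -4), 3) + 150)² = ((5 - 1*6) + 150)² = ((5 - 6) + 150)² = (-1 + 150)² = 149² = 22201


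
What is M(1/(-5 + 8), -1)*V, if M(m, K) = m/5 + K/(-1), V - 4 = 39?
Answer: 688/15 ≈ 45.867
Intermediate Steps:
V = 43 (V = 4 + 39 = 43)
M(m, K) = -K + m/5 (M(m, K) = m*(⅕) + K*(-1) = m/5 - K = -K + m/5)
M(1/(-5 + 8), -1)*V = (-1*(-1) + 1/(5*(-5 + 8)))*43 = (1 + (⅕)/3)*43 = (1 + (⅕)*(⅓))*43 = (1 + 1/15)*43 = (16/15)*43 = 688/15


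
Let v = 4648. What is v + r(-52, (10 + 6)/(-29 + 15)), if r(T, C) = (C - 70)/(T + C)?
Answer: 288259/62 ≈ 4649.3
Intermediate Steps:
r(T, C) = (-70 + C)/(C + T)
v + r(-52, (10 + 6)/(-29 + 15)) = 4648 + (-70 + (10 + 6)/(-29 + 15))/((10 + 6)/(-29 + 15) - 52) = 4648 + (-70 + 16/(-14))/(16/(-14) - 52) = 4648 + (-70 + 16*(-1/14))/(16*(-1/14) - 52) = 4648 + (-70 - 8/7)/(-8/7 - 52) = 4648 - 498/7/(-372/7) = 4648 - 7/372*(-498/7) = 4648 + 83/62 = 288259/62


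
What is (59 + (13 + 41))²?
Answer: 12769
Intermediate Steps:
(59 + (13 + 41))² = (59 + 54)² = 113² = 12769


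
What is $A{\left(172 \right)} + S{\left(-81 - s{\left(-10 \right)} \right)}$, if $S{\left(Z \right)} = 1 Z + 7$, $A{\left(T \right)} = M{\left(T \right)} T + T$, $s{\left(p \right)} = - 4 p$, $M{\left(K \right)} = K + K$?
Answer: $59226$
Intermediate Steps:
$M{\left(K \right)} = 2 K$
$A{\left(T \right)} = T + 2 T^{2}$ ($A{\left(T \right)} = 2 T T + T = 2 T^{2} + T = T + 2 T^{2}$)
$S{\left(Z \right)} = 7 + Z$ ($S{\left(Z \right)} = Z + 7 = 7 + Z$)
$A{\left(172 \right)} + S{\left(-81 - s{\left(-10 \right)} \right)} = 172 \left(1 + 2 \cdot 172\right) + \left(7 - \left(81 - -40\right)\right) = 172 \left(1 + 344\right) + \left(7 - 121\right) = 172 \cdot 345 + \left(7 - 121\right) = 59340 + \left(7 - 121\right) = 59340 - 114 = 59226$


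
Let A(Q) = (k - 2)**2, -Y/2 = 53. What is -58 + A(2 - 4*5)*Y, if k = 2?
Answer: -58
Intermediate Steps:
Y = -106 (Y = -2*53 = -106)
A(Q) = 0 (A(Q) = (2 - 2)**2 = 0**2 = 0)
-58 + A(2 - 4*5)*Y = -58 + 0*(-106) = -58 + 0 = -58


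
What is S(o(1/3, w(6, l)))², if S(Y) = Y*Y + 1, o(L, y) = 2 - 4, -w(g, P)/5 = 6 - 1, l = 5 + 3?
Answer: 25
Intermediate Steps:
l = 8
w(g, P) = -25 (w(g, P) = -5*(6 - 1) = -5*5 = -25)
o(L, y) = -2
S(Y) = 1 + Y² (S(Y) = Y² + 1 = 1 + Y²)
S(o(1/3, w(6, l)))² = (1 + (-2)²)² = (1 + 4)² = 5² = 25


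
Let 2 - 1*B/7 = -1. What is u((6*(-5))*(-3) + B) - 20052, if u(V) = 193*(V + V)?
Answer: 22794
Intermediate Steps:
B = 21 (B = 14 - 7*(-1) = 14 + 7 = 21)
u(V) = 386*V (u(V) = 193*(2*V) = 386*V)
u((6*(-5))*(-3) + B) - 20052 = 386*((6*(-5))*(-3) + 21) - 20052 = 386*(-30*(-3) + 21) - 20052 = 386*(90 + 21) - 20052 = 386*111 - 20052 = 42846 - 20052 = 22794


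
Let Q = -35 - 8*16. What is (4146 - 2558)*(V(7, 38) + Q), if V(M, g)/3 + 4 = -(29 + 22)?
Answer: -520864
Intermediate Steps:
V(M, g) = -165 (V(M, g) = -12 + 3*(-(29 + 22)) = -12 + 3*(-1*51) = -12 + 3*(-51) = -12 - 153 = -165)
Q = -163 (Q = -35 - 128 = -163)
(4146 - 2558)*(V(7, 38) + Q) = (4146 - 2558)*(-165 - 163) = 1588*(-328) = -520864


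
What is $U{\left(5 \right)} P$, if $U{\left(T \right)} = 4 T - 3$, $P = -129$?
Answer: $-2193$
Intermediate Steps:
$U{\left(T \right)} = -3 + 4 T$
$U{\left(5 \right)} P = \left(-3 + 4 \cdot 5\right) \left(-129\right) = \left(-3 + 20\right) \left(-129\right) = 17 \left(-129\right) = -2193$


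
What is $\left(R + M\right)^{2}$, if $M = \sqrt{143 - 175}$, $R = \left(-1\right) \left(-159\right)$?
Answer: $25249 + 1272 i \sqrt{2} \approx 25249.0 + 1798.9 i$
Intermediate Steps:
$R = 159$
$M = 4 i \sqrt{2}$ ($M = \sqrt{-32} = 4 i \sqrt{2} \approx 5.6569 i$)
$\left(R + M\right)^{2} = \left(159 + 4 i \sqrt{2}\right)^{2}$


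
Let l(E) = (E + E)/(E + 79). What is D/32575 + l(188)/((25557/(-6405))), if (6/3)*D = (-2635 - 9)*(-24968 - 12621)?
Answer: 16143346896862/10584887925 ≈ 1525.1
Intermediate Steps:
l(E) = 2*E/(79 + E) (l(E) = (2*E)/(79 + E) = 2*E/(79 + E))
D = 49692658 (D = ((-2635 - 9)*(-24968 - 12621))/2 = (-2644*(-37589))/2 = (½)*99385316 = 49692658)
D/32575 + l(188)/((25557/(-6405))) = 49692658/32575 + (2*188/(79 + 188))/((25557/(-6405))) = 49692658*(1/32575) + (2*188/267)/((25557*(-1/6405))) = 49692658/32575 + (2*188*(1/267))/(-1217/305) = 49692658/32575 + (376/267)*(-305/1217) = 49692658/32575 - 114680/324939 = 16143346896862/10584887925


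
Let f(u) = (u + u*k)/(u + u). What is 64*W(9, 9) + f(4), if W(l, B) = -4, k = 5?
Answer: -253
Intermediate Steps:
f(u) = 3 (f(u) = (u + u*5)/(u + u) = (u + 5*u)/((2*u)) = (6*u)*(1/(2*u)) = 3)
64*W(9, 9) + f(4) = 64*(-4) + 3 = -256 + 3 = -253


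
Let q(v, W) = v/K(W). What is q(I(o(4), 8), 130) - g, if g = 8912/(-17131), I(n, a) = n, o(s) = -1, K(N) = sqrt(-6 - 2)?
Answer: 8912/17131 + I*sqrt(2)/4 ≈ 0.52023 + 0.35355*I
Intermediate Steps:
K(N) = 2*I*sqrt(2) (K(N) = sqrt(-8) = 2*I*sqrt(2))
q(v, W) = -I*v*sqrt(2)/4 (q(v, W) = v/((2*I*sqrt(2))) = v*(-I*sqrt(2)/4) = -I*v*sqrt(2)/4)
g = -8912/17131 (g = 8912*(-1/17131) = -8912/17131 ≈ -0.52023)
q(I(o(4), 8), 130) - g = -1/4*I*(-1)*sqrt(2) - 1*(-8912/17131) = I*sqrt(2)/4 + 8912/17131 = 8912/17131 + I*sqrt(2)/4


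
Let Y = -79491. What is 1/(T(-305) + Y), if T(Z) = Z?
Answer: -1/79796 ≈ -1.2532e-5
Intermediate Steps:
1/(T(-305) + Y) = 1/(-305 - 79491) = 1/(-79796) = -1/79796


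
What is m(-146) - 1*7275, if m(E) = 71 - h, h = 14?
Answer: -7218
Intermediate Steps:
m(E) = 57 (m(E) = 71 - 1*14 = 71 - 14 = 57)
m(-146) - 1*7275 = 57 - 1*7275 = 57 - 7275 = -7218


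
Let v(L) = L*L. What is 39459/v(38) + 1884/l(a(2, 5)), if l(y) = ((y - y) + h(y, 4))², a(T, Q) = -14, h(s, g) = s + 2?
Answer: 87527/2166 ≈ 40.409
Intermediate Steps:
v(L) = L²
h(s, g) = 2 + s
l(y) = (2 + y)² (l(y) = ((y - y) + (2 + y))² = (0 + (2 + y))² = (2 + y)²)
39459/v(38) + 1884/l(a(2, 5)) = 39459/(38²) + 1884/((2 - 14)²) = 39459/1444 + 1884/((-12)²) = 39459*(1/1444) + 1884/144 = 39459/1444 + 1884*(1/144) = 39459/1444 + 157/12 = 87527/2166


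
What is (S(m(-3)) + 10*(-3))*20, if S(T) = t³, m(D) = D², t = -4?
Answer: -1880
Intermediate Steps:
S(T) = -64 (S(T) = (-4)³ = -64)
(S(m(-3)) + 10*(-3))*20 = (-64 + 10*(-3))*20 = (-64 - 30)*20 = -94*20 = -1880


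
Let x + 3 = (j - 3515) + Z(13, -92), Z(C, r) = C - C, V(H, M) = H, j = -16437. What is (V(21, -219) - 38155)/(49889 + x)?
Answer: -19067/14967 ≈ -1.2739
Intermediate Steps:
Z(C, r) = 0
x = -19955 (x = -3 + ((-16437 - 3515) + 0) = -3 + (-19952 + 0) = -3 - 19952 = -19955)
(V(21, -219) - 38155)/(49889 + x) = (21 - 38155)/(49889 - 19955) = -38134/29934 = -38134*1/29934 = -19067/14967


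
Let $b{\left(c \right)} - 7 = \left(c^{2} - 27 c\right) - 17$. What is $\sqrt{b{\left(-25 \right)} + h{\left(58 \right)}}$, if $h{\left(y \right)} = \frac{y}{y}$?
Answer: $\sqrt{1291} \approx 35.93$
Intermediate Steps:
$h{\left(y \right)} = 1$
$b{\left(c \right)} = -10 + c^{2} - 27 c$ ($b{\left(c \right)} = 7 - \left(17 - c^{2} + 27 c\right) = -10 + c^{2} - 27 c$)
$\sqrt{b{\left(-25 \right)} + h{\left(58 \right)}} = \sqrt{\left(-10 + \left(-25\right)^{2} - -675\right) + 1} = \sqrt{\left(-10 + 625 + 675\right) + 1} = \sqrt{1290 + 1} = \sqrt{1291}$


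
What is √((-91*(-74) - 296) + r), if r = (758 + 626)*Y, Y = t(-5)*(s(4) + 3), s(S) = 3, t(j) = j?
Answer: 3*I*√3898 ≈ 187.3*I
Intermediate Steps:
Y = -30 (Y = -5*(3 + 3) = -5*6 = -30)
r = -41520 (r = (758 + 626)*(-30) = 1384*(-30) = -41520)
√((-91*(-74) - 296) + r) = √((-91*(-74) - 296) - 41520) = √((6734 - 296) - 41520) = √(6438 - 41520) = √(-35082) = 3*I*√3898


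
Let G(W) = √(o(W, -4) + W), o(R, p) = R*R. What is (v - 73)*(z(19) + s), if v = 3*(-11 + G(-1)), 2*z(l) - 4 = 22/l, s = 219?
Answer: -446260/19 ≈ -23487.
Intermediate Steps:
o(R, p) = R²
G(W) = √(W + W²) (G(W) = √(W² + W) = √(W + W²))
z(l) = 2 + 11/l (z(l) = 2 + (22/l)/2 = 2 + 11/l)
v = -33 (v = 3*(-11 + √(-(1 - 1))) = 3*(-11 + √(-1*0)) = 3*(-11 + √0) = 3*(-11 + 0) = 3*(-11) = -33)
(v - 73)*(z(19) + s) = (-33 - 73)*((2 + 11/19) + 219) = -106*((2 + 11*(1/19)) + 219) = -106*((2 + 11/19) + 219) = -106*(49/19 + 219) = -106*4210/19 = -446260/19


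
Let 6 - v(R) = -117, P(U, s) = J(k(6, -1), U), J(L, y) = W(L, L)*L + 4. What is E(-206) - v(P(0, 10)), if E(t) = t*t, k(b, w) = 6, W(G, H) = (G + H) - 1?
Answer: 42313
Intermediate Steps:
W(G, H) = -1 + G + H
J(L, y) = 4 + L*(-1 + 2*L) (J(L, y) = (-1 + L + L)*L + 4 = (-1 + 2*L)*L + 4 = L*(-1 + 2*L) + 4 = 4 + L*(-1 + 2*L))
P(U, s) = 70 (P(U, s) = 4 + 6*(-1 + 2*6) = 4 + 6*(-1 + 12) = 4 + 6*11 = 4 + 66 = 70)
E(t) = t²
v(R) = 123 (v(R) = 6 - 1*(-117) = 6 + 117 = 123)
E(-206) - v(P(0, 10)) = (-206)² - 1*123 = 42436 - 123 = 42313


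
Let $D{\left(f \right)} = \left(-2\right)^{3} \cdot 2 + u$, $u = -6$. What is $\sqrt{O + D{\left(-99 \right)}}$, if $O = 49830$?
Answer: $4 \sqrt{3113} \approx 223.18$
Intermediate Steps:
$D{\left(f \right)} = -22$ ($D{\left(f \right)} = \left(-2\right)^{3} \cdot 2 - 6 = \left(-8\right) 2 - 6 = -16 - 6 = -22$)
$\sqrt{O + D{\left(-99 \right)}} = \sqrt{49830 - 22} = \sqrt{49808} = 4 \sqrt{3113}$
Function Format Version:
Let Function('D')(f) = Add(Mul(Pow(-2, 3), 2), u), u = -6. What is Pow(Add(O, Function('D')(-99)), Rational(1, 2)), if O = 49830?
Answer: Mul(4, Pow(3113, Rational(1, 2))) ≈ 223.18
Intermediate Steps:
Function('D')(f) = -22 (Function('D')(f) = Add(Mul(Pow(-2, 3), 2), -6) = Add(Mul(-8, 2), -6) = Add(-16, -6) = -22)
Pow(Add(O, Function('D')(-99)), Rational(1, 2)) = Pow(Add(49830, -22), Rational(1, 2)) = Pow(49808, Rational(1, 2)) = Mul(4, Pow(3113, Rational(1, 2)))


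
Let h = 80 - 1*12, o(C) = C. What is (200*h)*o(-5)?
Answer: -68000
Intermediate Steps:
h = 68 (h = 80 - 12 = 68)
(200*h)*o(-5) = (200*68)*(-5) = 13600*(-5) = -68000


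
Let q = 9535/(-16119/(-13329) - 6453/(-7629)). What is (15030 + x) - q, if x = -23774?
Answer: -103590374041/7740144 ≈ -13384.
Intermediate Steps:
q = 35910554905/7740144 (q = 9535/(-16119*(-1/13329) - 6453*(-1/7629)) = 9535/(1791/1481 + 2151/2543) = 9535/(7740144/3766183) = 9535*(3766183/7740144) = 35910554905/7740144 ≈ 4639.5)
(15030 + x) - q = (15030 - 23774) - 1*35910554905/7740144 = -8744 - 35910554905/7740144 = -103590374041/7740144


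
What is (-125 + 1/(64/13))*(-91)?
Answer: 726817/64 ≈ 11357.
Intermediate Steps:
(-125 + 1/(64/13))*(-91) = (-125 + 13/64)*(-91) = -7987/64*(-91) = 726817/64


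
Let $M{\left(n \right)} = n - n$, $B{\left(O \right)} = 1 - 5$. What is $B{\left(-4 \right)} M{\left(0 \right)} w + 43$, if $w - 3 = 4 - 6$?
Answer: $43$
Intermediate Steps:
$B{\left(O \right)} = -4$
$M{\left(n \right)} = 0$
$w = 1$ ($w = 3 + \left(4 - 6\right) = 3 - 2 = 1$)
$B{\left(-4 \right)} M{\left(0 \right)} w + 43 = - 4 \cdot 0 \cdot 1 + 43 = \left(-4\right) 0 + 43 = 0 + 43 = 43$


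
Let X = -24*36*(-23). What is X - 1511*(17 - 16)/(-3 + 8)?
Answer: 97849/5 ≈ 19570.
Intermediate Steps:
X = 19872 (X = -864*(-23) = 19872)
X - 1511*(17 - 16)/(-3 + 8) = 19872 - 1511*(17 - 16)/(-3 + 8) = 19872 - 1511/5 = 97849/5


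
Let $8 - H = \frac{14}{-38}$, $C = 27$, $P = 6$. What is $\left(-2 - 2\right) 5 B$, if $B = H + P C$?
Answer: $- \frac{64740}{19} \approx -3407.4$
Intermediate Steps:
$H = \frac{159}{19}$ ($H = 8 - \frac{14}{-38} = 8 - 14 \left(- \frac{1}{38}\right) = 8 - - \frac{7}{19} = 8 + \frac{7}{19} = \frac{159}{19} \approx 8.3684$)
$B = \frac{3237}{19}$ ($B = \frac{159}{19} + 6 \cdot 27 = \frac{159}{19} + 162 = \frac{3237}{19} \approx 170.37$)
$\left(-2 - 2\right) 5 B = \left(-2 - 2\right) 5 \cdot \frac{3237}{19} = \left(-4\right) 5 \cdot \frac{3237}{19} = \left(-20\right) \frac{3237}{19} = - \frac{64740}{19}$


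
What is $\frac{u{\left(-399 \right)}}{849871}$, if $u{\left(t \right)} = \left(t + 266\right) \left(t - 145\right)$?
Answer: $\frac{72352}{849871} \approx 0.085133$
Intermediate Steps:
$u{\left(t \right)} = \left(-145 + t\right) \left(266 + t\right)$ ($u{\left(t \right)} = \left(266 + t\right) \left(-145 + t\right) = \left(-145 + t\right) \left(266 + t\right)$)
$\frac{u{\left(-399 \right)}}{849871} = \frac{-38570 + \left(-399\right)^{2} + 121 \left(-399\right)}{849871} = \left(-38570 + 159201 - 48279\right) \frac{1}{849871} = 72352 \cdot \frac{1}{849871} = \frac{72352}{849871}$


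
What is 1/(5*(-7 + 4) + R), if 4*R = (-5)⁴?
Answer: 4/565 ≈ 0.0070796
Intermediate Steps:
R = 625/4 (R = (¼)*(-5)⁴ = (¼)*625 = 625/4 ≈ 156.25)
1/(5*(-7 + 4) + R) = 1/(5*(-7 + 4) + 625/4) = 1/(5*(-3) + 625/4) = 1/(-15 + 625/4) = 1/(565/4) = 4/565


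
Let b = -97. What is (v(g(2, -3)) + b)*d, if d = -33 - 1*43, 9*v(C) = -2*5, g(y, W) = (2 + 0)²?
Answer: 67108/9 ≈ 7456.4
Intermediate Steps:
g(y, W) = 4 (g(y, W) = 2² = 4)
v(C) = -10/9 (v(C) = (-2*5)/9 = (⅑)*(-10) = -10/9)
d = -76 (d = -33 - 43 = -76)
(v(g(2, -3)) + b)*d = (-10/9 - 97)*(-76) = -883/9*(-76) = 67108/9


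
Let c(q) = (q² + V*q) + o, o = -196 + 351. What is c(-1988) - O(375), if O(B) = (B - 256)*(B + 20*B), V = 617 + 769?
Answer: 259806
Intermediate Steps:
V = 1386
o = 155
O(B) = 21*B*(-256 + B) (O(B) = (-256 + B)*(21*B) = 21*B*(-256 + B))
c(q) = 155 + q² + 1386*q (c(q) = (q² + 1386*q) + 155 = 155 + q² + 1386*q)
c(-1988) - O(375) = (155 + (-1988)² + 1386*(-1988)) - 21*375*(-256 + 375) = (155 + 3952144 - 2755368) - 21*375*119 = 1196931 - 1*937125 = 1196931 - 937125 = 259806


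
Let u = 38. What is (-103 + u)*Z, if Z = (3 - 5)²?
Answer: -260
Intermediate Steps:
Z = 4 (Z = (-2)² = 4)
(-103 + u)*Z = (-103 + 38)*4 = -65*4 = -260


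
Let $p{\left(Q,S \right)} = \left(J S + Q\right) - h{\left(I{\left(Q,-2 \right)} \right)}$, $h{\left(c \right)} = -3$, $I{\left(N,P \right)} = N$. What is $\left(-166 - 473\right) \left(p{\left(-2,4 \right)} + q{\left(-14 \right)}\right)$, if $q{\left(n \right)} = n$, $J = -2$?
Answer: $13419$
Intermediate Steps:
$p{\left(Q,S \right)} = 3 + Q - 2 S$ ($p{\left(Q,S \right)} = \left(- 2 S + Q\right) - -3 = \left(Q - 2 S\right) + 3 = 3 + Q - 2 S$)
$\left(-166 - 473\right) \left(p{\left(-2,4 \right)} + q{\left(-14 \right)}\right) = \left(-166 - 473\right) \left(\left(3 - 2 - 8\right) - 14\right) = - 639 \left(\left(3 - 2 - 8\right) - 14\right) = - 639 \left(-7 - 14\right) = \left(-639\right) \left(-21\right) = 13419$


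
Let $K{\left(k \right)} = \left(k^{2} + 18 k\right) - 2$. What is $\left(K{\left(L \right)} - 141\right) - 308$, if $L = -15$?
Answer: $-496$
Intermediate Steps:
$K{\left(k \right)} = -2 + k^{2} + 18 k$
$\left(K{\left(L \right)} - 141\right) - 308 = \left(\left(-2 + \left(-15\right)^{2} + 18 \left(-15\right)\right) - 141\right) - 308 = \left(\left(-2 + 225 - 270\right) - 141\right) - 308 = \left(-47 - 141\right) - 308 = -188 - 308 = -496$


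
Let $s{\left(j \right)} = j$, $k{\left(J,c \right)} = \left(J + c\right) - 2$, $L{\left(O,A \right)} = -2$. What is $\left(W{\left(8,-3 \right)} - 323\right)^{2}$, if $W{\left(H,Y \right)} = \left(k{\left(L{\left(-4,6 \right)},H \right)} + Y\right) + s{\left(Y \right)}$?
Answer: $105625$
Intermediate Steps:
$k{\left(J,c \right)} = -2 + J + c$
$W{\left(H,Y \right)} = -4 + H + 2 Y$ ($W{\left(H,Y \right)} = \left(\left(-2 - 2 + H\right) + Y\right) + Y = \left(\left(-4 + H\right) + Y\right) + Y = \left(-4 + H + Y\right) + Y = -4 + H + 2 Y$)
$\left(W{\left(8,-3 \right)} - 323\right)^{2} = \left(\left(-4 + 8 + 2 \left(-3\right)\right) - 323\right)^{2} = \left(\left(-4 + 8 - 6\right) - 323\right)^{2} = \left(-2 - 323\right)^{2} = \left(-325\right)^{2} = 105625$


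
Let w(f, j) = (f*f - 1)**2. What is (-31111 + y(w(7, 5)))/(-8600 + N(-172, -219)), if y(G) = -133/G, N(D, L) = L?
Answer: 71679877/20318976 ≈ 3.5277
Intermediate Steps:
w(f, j) = (-1 + f**2)**2 (w(f, j) = (f**2 - 1)**2 = (-1 + f**2)**2)
(-31111 + y(w(7, 5)))/(-8600 + N(-172, -219)) = (-31111 - 133/(-1 + 7**2)**2)/(-8600 - 219) = (-31111 - 133/(-1 + 49)**2)/(-8819) = (-31111 - 133/(48**2))*(-1/8819) = (-31111 - 133/2304)*(-1/8819) = -71679877/2304*(-1/8819) = 71679877/20318976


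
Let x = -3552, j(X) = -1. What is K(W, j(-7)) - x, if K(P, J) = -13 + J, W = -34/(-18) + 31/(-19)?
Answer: 3538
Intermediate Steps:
W = 44/171 (W = -34*(-1/18) + 31*(-1/19) = 17/9 - 31/19 = 44/171 ≈ 0.25731)
K(W, j(-7)) - x = (-13 - 1) - 1*(-3552) = -14 + 3552 = 3538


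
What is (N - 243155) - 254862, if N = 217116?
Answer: -280901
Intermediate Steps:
(N - 243155) - 254862 = (217116 - 243155) - 254862 = -26039 - 254862 = -280901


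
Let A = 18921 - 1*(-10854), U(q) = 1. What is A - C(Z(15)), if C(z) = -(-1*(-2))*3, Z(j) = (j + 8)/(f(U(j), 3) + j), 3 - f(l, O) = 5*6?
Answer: 29781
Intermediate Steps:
f(l, O) = -27 (f(l, O) = 3 - 5*6 = 3 - 1*30 = 3 - 30 = -27)
A = 29775 (A = 18921 + 10854 = 29775)
Z(j) = (8 + j)/(-27 + j) (Z(j) = (j + 8)/(-27 + j) = (8 + j)/(-27 + j))
C(z) = -6 (C(z) = -2*3 = -1*6 = -6)
A - C(Z(15)) = 29775 - 1*(-6) = 29775 + 6 = 29781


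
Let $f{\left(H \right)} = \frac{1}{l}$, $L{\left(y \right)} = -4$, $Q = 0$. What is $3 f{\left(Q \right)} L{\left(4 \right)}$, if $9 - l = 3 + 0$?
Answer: $-2$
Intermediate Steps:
$l = 6$ ($l = 9 - \left(3 + 0\right) = 9 - 3 = 6$)
$f{\left(H \right)} = \frac{1}{6}$
$3 f{\left(Q \right)} L{\left(4 \right)} = 3 \cdot \frac{1}{6} \left(-4\right) = \frac{1}{2} \left(-4\right) = -2$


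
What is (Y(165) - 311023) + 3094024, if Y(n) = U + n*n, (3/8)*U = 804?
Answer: 2812370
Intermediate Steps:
U = 2144 (U = (8/3)*804 = 2144)
Y(n) = 2144 + n² (Y(n) = 2144 + n*n = 2144 + n²)
(Y(165) - 311023) + 3094024 = ((2144 + 165²) - 311023) + 3094024 = ((2144 + 27225) - 311023) + 3094024 = (29369 - 311023) + 3094024 = -281654 + 3094024 = 2812370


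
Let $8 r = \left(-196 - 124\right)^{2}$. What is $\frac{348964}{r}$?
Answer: $\frac{87241}{3200} \approx 27.263$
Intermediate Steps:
$r = 12800$ ($r = \frac{\left(-196 - 124\right)^{2}}{8} = \frac{\left(-320\right)^{2}}{8} = \frac{1}{8} \cdot 102400 = 12800$)
$\frac{348964}{r} = \frac{348964}{12800} = 348964 \cdot \frac{1}{12800} = \frac{87241}{3200}$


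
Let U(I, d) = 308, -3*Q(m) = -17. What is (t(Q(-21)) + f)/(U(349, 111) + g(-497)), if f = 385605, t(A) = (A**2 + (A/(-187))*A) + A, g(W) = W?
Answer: -12726206/6237 ≈ -2040.4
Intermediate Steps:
Q(m) = 17/3 (Q(m) = -1/3*(-17) = 17/3)
t(A) = A + 186*A**2/187 (t(A) = (A**2 + (A*(-1/187))*A) + A = (A**2 + (-A/187)*A) + A = (A**2 - A**2/187) + A = 186*A**2/187 + A = A + 186*A**2/187)
(t(Q(-21)) + f)/(U(349, 111) + g(-497)) = ((1/187)*(17/3)*(187 + 186*(17/3)) + 385605)/(308 - 497) = ((1/187)*(17/3)*(187 + 1054) + 385605)/(-189) = ((1/187)*(17/3)*1241 + 385605)*(-1/189) = (1241/33 + 385605)*(-1/189) = (12726206/33)*(-1/189) = -12726206/6237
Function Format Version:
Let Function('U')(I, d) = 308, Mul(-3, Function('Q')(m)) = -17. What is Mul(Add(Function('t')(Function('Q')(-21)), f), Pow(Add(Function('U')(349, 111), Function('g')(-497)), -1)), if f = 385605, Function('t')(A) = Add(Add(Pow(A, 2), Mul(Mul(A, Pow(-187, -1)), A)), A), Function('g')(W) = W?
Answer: Rational(-12726206, 6237) ≈ -2040.4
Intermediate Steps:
Function('Q')(m) = Rational(17, 3) (Function('Q')(m) = Mul(Rational(-1, 3), -17) = Rational(17, 3))
Function('t')(A) = Add(A, Mul(Rational(186, 187), Pow(A, 2))) (Function('t')(A) = Add(Add(Pow(A, 2), Mul(Mul(A, Rational(-1, 187)), A)), A) = Add(Add(Pow(A, 2), Mul(Mul(Rational(-1, 187), A), A)), A) = Add(Add(Pow(A, 2), Mul(Rational(-1, 187), Pow(A, 2))), A) = Add(Mul(Rational(186, 187), Pow(A, 2)), A) = Add(A, Mul(Rational(186, 187), Pow(A, 2))))
Mul(Add(Function('t')(Function('Q')(-21)), f), Pow(Add(Function('U')(349, 111), Function('g')(-497)), -1)) = Mul(Add(Mul(Rational(1, 187), Rational(17, 3), Add(187, Mul(186, Rational(17, 3)))), 385605), Pow(Add(308, -497), -1)) = Mul(Add(Mul(Rational(1, 187), Rational(17, 3), Add(187, 1054)), 385605), Pow(-189, -1)) = Mul(Add(Mul(Rational(1, 187), Rational(17, 3), 1241), 385605), Rational(-1, 189)) = Mul(Add(Rational(1241, 33), 385605), Rational(-1, 189)) = Mul(Rational(12726206, 33), Rational(-1, 189)) = Rational(-12726206, 6237)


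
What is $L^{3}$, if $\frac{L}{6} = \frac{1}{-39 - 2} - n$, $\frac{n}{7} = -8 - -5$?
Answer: $\frac{137388096000}{68921} \approx 1.9934 \cdot 10^{6}$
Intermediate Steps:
$n = -21$ ($n = 7 \left(-8 - -5\right) = 7 \left(-8 + 5\right) = 7 \left(-3\right) = -21$)
$L = \frac{5160}{41}$ ($L = 6 \left(\frac{1}{-39 - 2} - -21\right) = 6 \left(\frac{1}{-41} + 21\right) = 6 \left(- \frac{1}{41} + 21\right) = 6 \cdot \frac{860}{41} = \frac{5160}{41} \approx 125.85$)
$L^{3} = \left(\frac{5160}{41}\right)^{3} = \frac{137388096000}{68921}$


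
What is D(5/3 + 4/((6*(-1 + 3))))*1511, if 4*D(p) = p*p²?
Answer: 3022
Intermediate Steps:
D(p) = p³/4 (D(p) = (p*p²)/4 = p³/4)
D(5/3 + 4/((6*(-1 + 3))))*1511 = ((5/3 + 4/((6*(-1 + 3))))³/4)*1511 = ((5*(⅓) + 4/((6*2)))³/4)*1511 = ((5/3 + 4/12)³/4)*1511 = ((5/3 + 4*(1/12))³/4)*1511 = ((5/3 + ⅓)³/4)*1511 = ((¼)*2³)*1511 = ((¼)*8)*1511 = 2*1511 = 3022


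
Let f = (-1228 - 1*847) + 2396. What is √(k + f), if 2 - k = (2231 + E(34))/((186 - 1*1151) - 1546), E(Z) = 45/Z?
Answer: √29144892854/9486 ≈ 17.997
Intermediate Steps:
k = 246647/85374 (k = 2 - (2231 + 45/34)/((186 - 1*1151) - 1546) = 2 - (2231 + 45*(1/34))/((186 - 1151) - 1546) = 2 - (2231 + 45/34)/(-965 - 1546) = 2 - 75899/(34*(-2511)) = 2 - 75899*(-1)/(34*2511) = 2 - 1*(-75899/85374) = 2 + 75899/85374 = 246647/85374 ≈ 2.8890)
f = 321 (f = (-1228 - 847) + 2396 = -2075 + 2396 = 321)
√(k + f) = √(246647/85374 + 321) = √(27651701/85374) = √29144892854/9486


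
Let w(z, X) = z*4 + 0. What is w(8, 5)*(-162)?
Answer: -5184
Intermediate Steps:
w(z, X) = 4*z (w(z, X) = 4*z + 0 = 4*z)
w(8, 5)*(-162) = (4*8)*(-162) = 32*(-162) = -5184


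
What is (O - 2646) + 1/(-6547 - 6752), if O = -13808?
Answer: -218821747/13299 ≈ -16454.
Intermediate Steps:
(O - 2646) + 1/(-6547 - 6752) = (-13808 - 2646) + 1/(-6547 - 6752) = -16454 + 1/(-13299) = -16454 - 1/13299 = -218821747/13299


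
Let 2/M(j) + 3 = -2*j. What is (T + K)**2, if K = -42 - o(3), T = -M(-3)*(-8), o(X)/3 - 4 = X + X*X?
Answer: 64516/9 ≈ 7168.4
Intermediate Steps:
M(j) = 2/(-3 - 2*j)
o(X) = 12 + 3*X + 3*X**2 (o(X) = 12 + 3*(X + X*X) = 12 + 3*(X + X**2) = 12 + (3*X + 3*X**2) = 12 + 3*X + 3*X**2)
T = 16/3 (T = -(-2/(3 + 2*(-3)))*(-8) = -(-2/(3 - 6))*(-8) = -(-2/(-3))*(-8) = -(-2*(-1/3))*(-8) = -2*(-8)/3 = -1*(-16/3) = 16/3 ≈ 5.3333)
K = -90 (K = -42 - (12 + 3*3 + 3*3**2) = -42 - (12 + 9 + 3*9) = -42 - (12 + 9 + 27) = -42 - 1*48 = -42 - 48 = -90)
(T + K)**2 = (16/3 - 90)**2 = (-254/3)**2 = 64516/9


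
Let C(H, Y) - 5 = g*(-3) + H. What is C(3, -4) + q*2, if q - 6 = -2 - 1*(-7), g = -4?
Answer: 42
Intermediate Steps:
C(H, Y) = 17 + H (C(H, Y) = 5 + (-4*(-3) + H) = 5 + (12 + H) = 17 + H)
q = 11 (q = 6 + (-2 - 1*(-7)) = 6 + (-2 + 7) = 6 + 5 = 11)
C(3, -4) + q*2 = (17 + 3) + 11*2 = 20 + 22 = 42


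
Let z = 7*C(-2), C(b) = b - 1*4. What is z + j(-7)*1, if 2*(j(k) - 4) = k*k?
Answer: -27/2 ≈ -13.500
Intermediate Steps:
C(b) = -4 + b (C(b) = b - 4 = -4 + b)
j(k) = 4 + k**2/2 (j(k) = 4 + (k*k)/2 = 4 + k**2/2)
z = -42 (z = 7*(-4 - 2) = 7*(-6) = -42)
z + j(-7)*1 = -42 + (4 + (1/2)*(-7)**2)*1 = -42 + (4 + (1/2)*49)*1 = -42 + (4 + 49/2)*1 = -42 + (57/2)*1 = -42 + 57/2 = -27/2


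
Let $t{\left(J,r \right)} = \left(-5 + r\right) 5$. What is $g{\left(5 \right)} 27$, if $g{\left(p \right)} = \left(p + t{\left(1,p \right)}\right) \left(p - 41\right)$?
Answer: $-4860$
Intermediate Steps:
$t{\left(J,r \right)} = -25 + 5 r$
$g{\left(p \right)} = \left(-41 + p\right) \left(-25 + 6 p\right)$ ($g{\left(p \right)} = \left(p + \left(-25 + 5 p\right)\right) \left(p - 41\right) = \left(-25 + 6 p\right) \left(-41 + p\right) = \left(-41 + p\right) \left(-25 + 6 p\right)$)
$g{\left(5 \right)} 27 = \left(1025 - 1355 + 6 \cdot 5^{2}\right) 27 = \left(1025 - 1355 + 6 \cdot 25\right) 27 = \left(1025 - 1355 + 150\right) 27 = \left(-180\right) 27 = -4860$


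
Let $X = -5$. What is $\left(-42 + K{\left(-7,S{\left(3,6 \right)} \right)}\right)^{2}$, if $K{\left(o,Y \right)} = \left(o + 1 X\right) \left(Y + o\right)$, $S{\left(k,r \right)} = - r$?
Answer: $12996$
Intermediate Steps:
$K{\left(o,Y \right)} = \left(-5 + o\right) \left(Y + o\right)$ ($K{\left(o,Y \right)} = \left(o + 1 \left(-5\right)\right) \left(Y + o\right) = \left(o - 5\right) \left(Y + o\right) = \left(-5 + o\right) \left(Y + o\right)$)
$\left(-42 + K{\left(-7,S{\left(3,6 \right)} \right)}\right)^{2} = \left(-42 + \left(\left(-7\right)^{2} - 5 \left(\left(-1\right) 6\right) - -35 + \left(-1\right) 6 \left(-7\right)\right)\right)^{2} = \left(-42 + \left(49 - -30 + 35 - -42\right)\right)^{2} = \left(-42 + \left(49 + 30 + 35 + 42\right)\right)^{2} = \left(-42 + 156\right)^{2} = 114^{2} = 12996$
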